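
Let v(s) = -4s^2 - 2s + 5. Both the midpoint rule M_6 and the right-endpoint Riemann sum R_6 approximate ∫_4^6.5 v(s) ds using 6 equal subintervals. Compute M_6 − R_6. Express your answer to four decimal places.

M_6 ≈ -294.438657.
R_6 ≈ -317.789352.
M_6 − R_6 ≈ 23.3507.

23.3507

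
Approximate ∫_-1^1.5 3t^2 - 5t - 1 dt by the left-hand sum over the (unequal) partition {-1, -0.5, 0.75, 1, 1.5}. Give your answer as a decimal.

4.046875

Subinterval widths: 0.5, 1.25, 0.25, 0.5.
Left endpoints: -1, -0.5, 0.75, 1.
f(-1) = 7, f(-0.5) = 2.25, f(0.75) = -3.0625, f(1) = -3.
Sum = Σ Δt_i · f(t_i).
Sum = 4.046875.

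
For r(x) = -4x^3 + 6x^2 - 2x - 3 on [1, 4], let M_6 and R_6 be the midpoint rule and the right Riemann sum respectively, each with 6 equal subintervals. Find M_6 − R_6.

46.5

M_6 = -151.5.
R_6 = -198.
M_6 − R_6 = 46.5.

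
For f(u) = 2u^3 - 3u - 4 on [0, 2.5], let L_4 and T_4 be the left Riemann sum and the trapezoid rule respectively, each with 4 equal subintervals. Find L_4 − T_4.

L_4 ≈ -6.044922.
T_4 ≈ 1.376953.
L_4 − T_4 = -7.421875.

-7.421875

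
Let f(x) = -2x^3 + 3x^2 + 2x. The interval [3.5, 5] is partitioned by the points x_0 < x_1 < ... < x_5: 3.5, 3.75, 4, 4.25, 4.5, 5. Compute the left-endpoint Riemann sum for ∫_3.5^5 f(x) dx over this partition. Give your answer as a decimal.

-121.40625

Subinterval widths: 0.25, 0.25, 0.25, 0.25, 0.5.
Left endpoints: 3.5, 3.75, 4, 4.25, 4.5.
f(3.5) = -42, f(3.75) = -55.78125, f(4) = -72, f(4.25) = -90.84375, f(4.5) = -112.5.
Sum = Σ Δx_i · f(x_i).
Sum = -121.40625.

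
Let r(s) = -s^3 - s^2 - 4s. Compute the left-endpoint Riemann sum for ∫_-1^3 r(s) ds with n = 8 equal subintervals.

Δs = (3 − (-1))/8 = 0.5.
Left endpoints: -1, -0.5, 0, 0.5, 1, 1.5, 2, 2.5.
r(-1) = 4, r(-0.5) = 1.875, r(0) = 0, r(0.5) = -2.375, r(1) = -6, r(1.5) = -11.625, r(2) = -20, r(2.5) = -31.875.
Sum = Δs · [r(-1) + r(-0.5) + r(0) + ...].
Sum = -33.

-33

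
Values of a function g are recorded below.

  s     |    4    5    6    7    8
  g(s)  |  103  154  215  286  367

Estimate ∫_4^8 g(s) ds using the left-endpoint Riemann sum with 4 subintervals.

Δs = 1.
Sum = 1·[103 + 154 + 215 + 286] = 758.

758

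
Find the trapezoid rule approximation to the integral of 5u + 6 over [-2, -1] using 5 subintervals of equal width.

-1.5

Δu = (-1 − (-2))/5 = 0.2.
f(-2) = -4, f(-1.8) = -3, f(-1.6) = -2, f(-1.4) = -1, f(-1.2) = 0, f(-1) = 1.
T_5 = (Δu/2)·[f(u_0) + 2f(u_1) + ... + 2f(u_{4}) + f(u_5)].
Sum = -1.5.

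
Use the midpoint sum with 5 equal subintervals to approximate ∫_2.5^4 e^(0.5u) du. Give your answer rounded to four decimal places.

7.7901

Δu = (4 − 2.5)/5 = 0.3.
Midpoints: 2.65, 2.95, 3.25, 3.55, 3.85.
f(2.65) ≈ 3.7622, f(2.95) ≈ 4.3710, f(3.25) ≈ 5.0784, f(3.55) ≈ 5.9003, f(3.85) ≈ 6.8551.
Sum = Δu · [f(2.65) + f(2.95) + f(3.25) + f(3.55) + f(3.85)].
Sum ≈ 7.7901.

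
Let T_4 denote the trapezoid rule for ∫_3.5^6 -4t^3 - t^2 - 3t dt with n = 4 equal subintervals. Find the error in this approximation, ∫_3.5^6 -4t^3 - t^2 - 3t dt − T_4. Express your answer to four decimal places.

9.4401

Exact integral: ∫_3.5^6 f(t) dt ≈ -1239.270833.
T_4 = -1248.7109375.
Error ≈ -1239.270833 − (-1248.7109375) ≈ 9.4401.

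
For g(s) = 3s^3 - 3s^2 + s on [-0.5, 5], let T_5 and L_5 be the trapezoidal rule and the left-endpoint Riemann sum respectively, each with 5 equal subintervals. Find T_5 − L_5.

168.64375

T_5 = 375.08625.
L_5 = 206.4425.
T_5 − L_5 = 168.64375.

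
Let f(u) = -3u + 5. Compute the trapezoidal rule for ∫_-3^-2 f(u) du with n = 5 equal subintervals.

12.5

Δu = (-2 − (-3))/5 = 0.2.
f(-3) = 14, f(-2.8) = 13.4, f(-2.6) = 12.8, f(-2.4) = 12.2, f(-2.2) = 11.6, f(-2) = 11.
T_5 = (Δu/2)·[f(u_0) + 2f(u_1) + ... + 2f(u_{4}) + f(u_5)].
Sum = 12.5.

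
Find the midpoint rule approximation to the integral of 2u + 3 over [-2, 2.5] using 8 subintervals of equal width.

Δu = (2.5 − (-2))/8 = 0.5625.
Midpoints: -1.71875, -1.15625, -0.59375, -0.03125, 0.53125, 1.09375, 1.65625, 2.21875.
f(-1.71875) = -0.4375, f(-1.15625) = 0.6875, f(-0.59375) = 1.8125, f(-0.03125) = 2.9375, f(0.53125) = 4.0625, f(1.09375) = 5.1875, f(1.65625) = 6.3125, f(2.21875) = 7.4375.
Sum = Δu · [f(-1.71875) + f(-1.15625) + f(-0.59375) + ...].
Sum = 15.75.

15.75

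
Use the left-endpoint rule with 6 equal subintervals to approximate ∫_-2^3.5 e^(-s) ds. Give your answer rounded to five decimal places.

11.23988

Δs = (3.5 − (-2))/6 = 11/12.
Left endpoints: -2, -13/12, -1/6, 0.75, 5/3, 31/12.
f(-2) ≈ 7.38906, f(-13/12) ≈ 2.95451, f(-1/6) ≈ 1.18136, f(0.75) ≈ 0.47237, f(5/3) ≈ 0.18888, f(31/12) ≈ 0.07552.
Sum = Δs · [f(-2) + f(-13/12) + f(-1/6) + ...].
Sum ≈ 11.23988.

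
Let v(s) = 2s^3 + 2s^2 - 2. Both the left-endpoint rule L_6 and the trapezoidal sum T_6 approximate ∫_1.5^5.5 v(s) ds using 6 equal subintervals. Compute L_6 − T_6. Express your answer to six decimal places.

L_6 ≈ 435.14814815.
T_6 ≈ 562.48148148.
L_6 − T_6 ≈ -127.333333.

-127.333333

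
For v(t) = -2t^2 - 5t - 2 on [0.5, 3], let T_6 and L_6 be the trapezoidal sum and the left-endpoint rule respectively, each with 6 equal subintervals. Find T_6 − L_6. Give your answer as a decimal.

T_6 ≈ -44.9363426.
L_6 ≈ -38.6863426.
T_6 − L_6 = -6.25.

-6.25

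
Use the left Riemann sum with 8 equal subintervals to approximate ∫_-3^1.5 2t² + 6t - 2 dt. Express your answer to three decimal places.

Δt = (1.5 − (-3))/8 = 0.5625.
Left endpoints: -3, -2.4375, -1.875, -1.3125, -0.75, -0.1875, 0.375, 0.9375.
f(-3) = -2, f(-2.4375) = -4.7421875, f(-1.875) = -6.21875, f(-1.3125) = -6.4296875, f(-0.75) = -5.375, f(-0.1875) = -3.0546875, f(0.375) = 0.53125, f(0.9375) = 5.3828125.
Sum = Δt · [f(-3) + f(-2.4375) + f(-1.875) + ...].
Sum ≈ -12.322.

-12.322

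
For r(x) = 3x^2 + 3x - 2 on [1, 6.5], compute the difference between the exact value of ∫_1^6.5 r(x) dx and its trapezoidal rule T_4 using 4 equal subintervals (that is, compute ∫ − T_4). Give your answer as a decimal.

Exact integral: ∫_1^6.5 r(x) dx = 324.5.
T_4 = 329.69921875.
Error = 324.5 − 329.69921875 = -5.19921875.

-5.19921875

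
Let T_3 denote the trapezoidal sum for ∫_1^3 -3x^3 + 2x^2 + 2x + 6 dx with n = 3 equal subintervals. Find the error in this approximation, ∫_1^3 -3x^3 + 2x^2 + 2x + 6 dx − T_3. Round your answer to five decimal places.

Exact integral: ∫_1^3 f(x) dx ≈ -22.6666667.
T_3 ≈ -25.0370370.
Error ≈ -22.6666667 − (-25.0370370) ≈ 2.37037.

2.37037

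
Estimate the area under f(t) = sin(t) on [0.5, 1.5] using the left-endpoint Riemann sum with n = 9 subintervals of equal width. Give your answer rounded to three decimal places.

0.777

Δt = (1.5 − 0.5)/9 = 1/9.
Left endpoints: 0.5, 11/18, 13/18, 5/6, 17/18, 19/18, 7/6, 23/18, 25/18.
f(0.5) ≈ 0.479, f(11/18) ≈ 0.574, f(13/18) ≈ 0.661, f(5/6) ≈ 0.740, f(17/18) ≈ 0.810, f(19/18) ≈ 0.870, f(7/6) ≈ 0.919, f(23/18) ≈ 0.957, f(25/18) ≈ 0.984.
Sum = Δt · [f(0.5) + f(11/18) + f(13/18) + ...].
Sum ≈ 0.777.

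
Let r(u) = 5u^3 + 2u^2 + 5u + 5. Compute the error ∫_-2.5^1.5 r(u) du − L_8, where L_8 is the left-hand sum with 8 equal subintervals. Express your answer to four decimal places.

Exact integral: ∫_-2.5^1.5 r(u) du ≈ -19.833333.
L_8 = -47.5.
Error ≈ -19.833333 − (-47.5) ≈ 27.6667.

27.6667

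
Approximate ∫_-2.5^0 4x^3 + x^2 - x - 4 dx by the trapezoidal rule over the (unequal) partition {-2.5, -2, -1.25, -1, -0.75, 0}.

Subinterval widths: 0.5, 0.75, 0.25, 0.25, 0.75.
f(-2.5) = -57.75, f(-2) = -30, f(-1.25) = -9, f(-1) = -6, f(-0.75) = -4.375, f(0) = -4.
On each subinterval the trapezoid contributes (Δx_i/2)·[f(x_{i-1}) + f(x_i)].
Sum = -42.875.

-42.875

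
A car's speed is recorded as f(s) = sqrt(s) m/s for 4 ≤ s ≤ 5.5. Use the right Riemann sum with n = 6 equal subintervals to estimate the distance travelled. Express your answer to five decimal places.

3.30872

Δs = (5.5 − 4)/6 = 0.25.
Right endpoints: 4.25, 4.5, 4.75, 5, 5.25, 5.5.
f(4.25) ≈ 2.06155, f(4.5) ≈ 2.12132, f(4.75) ≈ 2.17945, f(5) ≈ 2.23607, f(5.25) ≈ 2.29129, f(5.5) ≈ 2.34521.
Sum = Δs · [f(4.25) + f(4.5) + f(4.75) + ...].
Sum ≈ 3.30872.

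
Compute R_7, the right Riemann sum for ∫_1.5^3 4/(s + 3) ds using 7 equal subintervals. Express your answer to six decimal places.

1.127249

Δs = (3 − 1.5)/7 = 3/14.
Right endpoints: 12/7, 27/14, 15/7, 33/14, 18/7, 39/14, 3.
f(12/7) = 28/33, f(27/14) = 56/69, f(15/7) = 7/9, f(33/14) = 56/75, f(18/7) = 28/39, f(39/14) = 56/81, f(3) = 2/3.
Sum = Δs · [f(12/7) + f(27/14) + f(15/7) + ...].
Sum ≈ 1.127249.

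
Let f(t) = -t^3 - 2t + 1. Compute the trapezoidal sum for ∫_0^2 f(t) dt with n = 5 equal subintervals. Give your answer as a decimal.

-6.16

Δt = (2 − 0)/5 = 0.4.
f(0) = 1, f(0.4) = 0.136, f(0.8) = -1.112, f(1.2) = -3.128, f(1.6) = -6.296, f(2) = -11.
T_5 = (Δt/2)·[f(t_0) + 2f(t_1) + ... + 2f(t_{4}) + f(t_5)].
Sum = -6.16.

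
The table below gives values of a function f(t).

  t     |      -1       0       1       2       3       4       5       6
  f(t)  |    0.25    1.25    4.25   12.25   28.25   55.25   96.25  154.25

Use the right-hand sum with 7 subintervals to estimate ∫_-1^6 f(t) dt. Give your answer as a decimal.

351.75

Δt = 1.
Sum = 1·[1.25 + 4.25 + 12.25 + 28.25 + 55.25 + 96.25 + 154.25] = 351.75.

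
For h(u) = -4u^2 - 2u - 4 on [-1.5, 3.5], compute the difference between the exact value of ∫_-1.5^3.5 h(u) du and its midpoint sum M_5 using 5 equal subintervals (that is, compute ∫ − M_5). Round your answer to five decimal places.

Exact integral: ∫_-1.5^3.5 h(u) du ≈ -91.6666667.
M_5 = -90.
Error ≈ -91.6666667 − (-90) ≈ -1.66667.

-1.66667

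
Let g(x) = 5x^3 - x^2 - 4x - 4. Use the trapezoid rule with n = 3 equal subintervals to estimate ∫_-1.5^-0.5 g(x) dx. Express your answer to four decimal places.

Δx = (-0.5 − (-1.5))/3 = 1/3.
g(-1.5) = -17.125, g(-7/6) = -1865/216, g(-5/6) = -919/216, g(-0.5) = -2.875.
T_3 = (Δx/2)·[g(x_0) + 2g(x_1) + 2g(x_2) + g(x_3)].
Sum ≈ -7.6296.

-7.6296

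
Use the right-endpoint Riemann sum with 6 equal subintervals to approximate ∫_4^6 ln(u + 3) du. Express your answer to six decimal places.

Δu = (6 − 4)/6 = 1/3.
Right endpoints: 13/3, 14/3, 5, 16/3, 17/3, 6.
f(13/3) ≈ 1.992430, f(14/3) ≈ 2.036882, f(5) ≈ 2.079442, f(16/3) ≈ 2.120264, f(17/3) ≈ 2.159484, f(6) ≈ 2.197225.
Sum = Δu · [f(13/3) + f(14/3) + f(5) + ...].
Sum ≈ 4.195242.

4.195242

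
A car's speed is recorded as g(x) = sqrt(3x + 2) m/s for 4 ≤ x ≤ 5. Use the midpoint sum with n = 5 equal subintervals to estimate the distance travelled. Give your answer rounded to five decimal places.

Δx = (5 − 4)/5 = 0.2.
Midpoints: 4.1, 4.3, 4.5, 4.7, 4.9.
g(4.1) ≈ 3.78153, g(4.3) ≈ 3.86005, g(4.5) ≈ 3.93700, g(4.7) ≈ 4.01248, g(4.9) ≈ 4.08656.
Sum = Δx · [g(4.1) + g(4.3) + g(4.5) + g(4.7) + g(4.9)].
Sum ≈ 3.93553.

3.93553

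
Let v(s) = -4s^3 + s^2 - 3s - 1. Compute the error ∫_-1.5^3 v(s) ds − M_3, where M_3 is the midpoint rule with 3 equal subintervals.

-6.75

Exact integral: ∫_-1.5^3 v(s) ds = -80.4375.
M_3 = -73.6875.
Error = -80.4375 − (-73.6875) = -6.75.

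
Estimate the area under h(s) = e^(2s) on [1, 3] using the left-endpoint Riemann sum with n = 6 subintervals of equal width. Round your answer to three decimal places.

Δs = (3 − 1)/6 = 1/3.
Left endpoints: 1, 4/3, 5/3, 2, 7/3, 8/3.
h(1) ≈ 7.389, h(4/3) ≈ 14.392, h(5/3) ≈ 28.032, h(2) ≈ 54.598, h(7/3) ≈ 106.343, h(8/3) ≈ 207.127.
Sum = Δs · [h(1) + h(4/3) + h(5/3) + ...].
Sum ≈ 139.294.

139.294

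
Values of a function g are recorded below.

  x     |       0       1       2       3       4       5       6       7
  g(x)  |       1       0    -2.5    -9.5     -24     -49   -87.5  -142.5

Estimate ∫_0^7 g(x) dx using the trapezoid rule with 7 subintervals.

-243.25

Δx = 1.
T_7 = (1/2)·[1 + 2·0 + 2·(-2.5) + 2·(-9.5) + 2·(-24) + 2·(-49) + 2·(-87.5) + (-142.5)] = -243.25.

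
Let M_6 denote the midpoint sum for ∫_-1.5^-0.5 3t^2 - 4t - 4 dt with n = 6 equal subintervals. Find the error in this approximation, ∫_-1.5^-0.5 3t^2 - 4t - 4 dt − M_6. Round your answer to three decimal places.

Exact integral: ∫_-1.5^-0.5 f(t) dt = 3.25.
M_6 ≈ 3.24306.
Error ≈ 3.25 − 3.24306 ≈ 0.007.

0.007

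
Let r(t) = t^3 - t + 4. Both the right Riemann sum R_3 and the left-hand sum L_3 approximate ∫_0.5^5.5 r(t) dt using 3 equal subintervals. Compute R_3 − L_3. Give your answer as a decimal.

R_3 ≈ 388.95833.
L_3 ≈ 120.20833.
R_3 − L_3 = 268.75.

268.75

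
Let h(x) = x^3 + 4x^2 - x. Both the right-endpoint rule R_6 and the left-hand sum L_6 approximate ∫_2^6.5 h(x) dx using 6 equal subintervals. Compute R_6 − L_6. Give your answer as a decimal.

R_6 = 941.37890625.
L_6 = 630.03515625.
R_6 − L_6 = 311.34375.

311.34375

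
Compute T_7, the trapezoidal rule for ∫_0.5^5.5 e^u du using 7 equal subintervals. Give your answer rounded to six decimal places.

Δu = (5.5 − 0.5)/7 = 5/7.
f(0.5) ≈ 1.648721, f(17/14) ≈ 3.367888, f(27/14) ≈ 6.879675, f(37/14) ≈ 14.053299, f(47/14) ≈ 28.707053, f(57/14) ≈ 58.640675, f(67/14) ≈ 119.786895, f(5.5) ≈ 244.691932.
T_7 = (Δu/2)·[f(u_0) + 2f(u_1) + ... + 2f(u_{6}) + f(u_7)].
Sum ≈ 253.289865.

253.289865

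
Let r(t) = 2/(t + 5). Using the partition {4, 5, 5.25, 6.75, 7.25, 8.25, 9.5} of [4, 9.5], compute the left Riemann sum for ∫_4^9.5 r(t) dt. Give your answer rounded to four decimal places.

Subinterval widths: 1, 0.25, 1.5, 0.5, 1, 1.25.
Left endpoints: 4, 5, 5.25, 6.75, 7.25, 8.25.
r(4) = 2/9, r(5) = 0.2, r(5.25) = 8/41, r(6.75) = 8/47, r(7.25) = 8/49, r(8.25) = 8/53.
Sum = Σ Δt_i · r(t_i).
Sum ≈ 1.0020.

1.0020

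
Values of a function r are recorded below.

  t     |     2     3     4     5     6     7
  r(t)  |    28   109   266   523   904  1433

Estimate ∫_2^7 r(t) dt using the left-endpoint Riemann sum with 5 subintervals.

1830

Δt = 1.
Sum = 1·[28 + 109 + 266 + 523 + 904] = 1830.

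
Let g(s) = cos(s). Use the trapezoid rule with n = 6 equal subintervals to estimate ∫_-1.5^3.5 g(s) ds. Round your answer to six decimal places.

Δs = (3.5 − (-1.5))/6 = 5/6.
g(-1.5) ≈ 0.070737, g(-2/3) ≈ 0.785887, g(1/6) ≈ 0.986143, g(1) ≈ 0.540302, g(11/6) ≈ -0.259531, g(8/3) ≈ -0.889327, g(3.5) ≈ -0.936457.
T_6 = (Δs/2)·[g(s_0) + 2g(s_1) + ... + 2g(s_{5}) + g(s_6)].
Sum ≈ 0.608846.

0.608846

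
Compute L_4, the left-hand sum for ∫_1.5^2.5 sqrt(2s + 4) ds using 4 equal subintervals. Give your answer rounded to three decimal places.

2.782

Δs = (2.5 − 1.5)/4 = 0.25.
Left endpoints: 1.5, 1.75, 2, 2.25.
f(1.5) ≈ 2.646, f(1.75) ≈ 2.739, f(2) ≈ 2.828, f(2.25) ≈ 2.915.
Sum = Δs · [f(1.5) + f(1.75) + f(2) + f(2.25)].
Sum ≈ 2.782.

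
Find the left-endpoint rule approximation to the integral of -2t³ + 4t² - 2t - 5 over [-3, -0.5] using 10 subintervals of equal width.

84.6484375

Δt = (-0.5 − (-3))/10 = 0.25.
Left endpoints: -3, -2.75, -2.5, -2.25, -2, -1.75, -1.5, -1.25, -1, -0.75.
f(-3) = 91, f(-2.75) = 72.34375, f(-2.5) = 56.25, f(-2.25) = 42.53125, f(-2) = 31, f(-1.75) = 21.46875, f(-1.5) = 13.75, f(-1.25) = 7.65625, f(-1) = 3, f(-0.75) = -0.40625.
Sum = Δt · [f(-3) + f(-2.75) + f(-2.5) + ...].
Sum = 84.6484375.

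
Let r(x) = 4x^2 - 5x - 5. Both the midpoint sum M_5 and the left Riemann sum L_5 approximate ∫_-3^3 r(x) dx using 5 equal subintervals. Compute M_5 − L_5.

-26.64

M_5 = 39.12.
L_5 = 65.76.
M_5 − L_5 = -26.64.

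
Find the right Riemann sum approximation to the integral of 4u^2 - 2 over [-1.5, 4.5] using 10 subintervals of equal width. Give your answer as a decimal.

137.04

Δu = (4.5 − (-1.5))/10 = 0.6.
Right endpoints: -0.9, -0.3, 0.3, 0.9, 1.5, 2.1, 2.7, 3.3, 3.9, 4.5.
f(-0.9) = 1.24, f(-0.3) = -1.64, f(0.3) = -1.64, f(0.9) = 1.24, f(1.5) = 7, f(2.1) = 15.64, f(2.7) = 27.16, f(3.3) = 41.56, f(3.9) = 58.84, f(4.5) = 79.
Sum = Δu · [f(-0.9) + f(-0.3) + f(0.3) + ...].
Sum = 137.04.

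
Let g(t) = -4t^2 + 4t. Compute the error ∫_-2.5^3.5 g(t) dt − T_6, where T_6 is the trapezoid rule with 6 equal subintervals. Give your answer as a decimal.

Exact integral: ∫_-2.5^3.5 g(t) dt = -66.
T_6 = -70.
Error = -66 − (-70) = 4.

4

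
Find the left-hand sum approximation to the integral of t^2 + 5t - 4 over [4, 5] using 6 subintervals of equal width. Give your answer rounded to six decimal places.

37.671296

Δt = (5 − 4)/6 = 1/6.
Left endpoints: 4, 25/6, 13/3, 4.5, 14/3, 29/6.
f(4) = 32, f(25/6) = 1231/36, f(13/3) = 328/9, f(4.5) = 38.75, f(14/3) = 370/9, f(29/6) = 1567/36.
Sum = Δt · [f(4) + f(25/6) + f(13/3) + ...].
Sum ≈ 37.671296.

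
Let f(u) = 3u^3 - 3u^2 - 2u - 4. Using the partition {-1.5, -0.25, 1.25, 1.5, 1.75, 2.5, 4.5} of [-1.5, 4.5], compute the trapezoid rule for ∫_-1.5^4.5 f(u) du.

Subinterval widths: 1.25, 1.5, 0.25, 0.25, 0.75, 2.
f(-1.5) = -17.875, f(-0.25) = -3.734375, f(1.25) = -5.328125, f(1.5) = -3.625, f(1.75) = -0.609375, f(2.5) = 19.125, f(4.5) = 199.625.
On each subinterval the trapezoid contributes (Δu_i/2)·[f(u_{i-1}) + f(u_i)].
Sum = 203.7421875.

203.7421875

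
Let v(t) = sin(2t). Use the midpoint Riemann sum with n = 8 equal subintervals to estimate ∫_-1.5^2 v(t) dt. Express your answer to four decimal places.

Δt = (2 − (-1.5))/8 = 0.4375.
Midpoints: -1.28125, -0.84375, -0.40625, 0.03125, 0.46875, 0.90625, 1.34375, 1.78125.
v(-1.28125) ≈ -0.5473, v(-0.84375) ≈ -0.9932, v(-0.40625) ≈ -0.7260, v(0.03125) ≈ 0.0625, v(0.46875) ≈ 0.8061, v(0.90625) ≈ 0.9709, v(1.34375) ≈ 0.4386, v(1.78125) ≈ -0.4086.
Sum = Δt · [v(-1.28125) + v(-0.84375) + v(-0.40625) + ...].
Sum ≈ -0.1737.

-0.1737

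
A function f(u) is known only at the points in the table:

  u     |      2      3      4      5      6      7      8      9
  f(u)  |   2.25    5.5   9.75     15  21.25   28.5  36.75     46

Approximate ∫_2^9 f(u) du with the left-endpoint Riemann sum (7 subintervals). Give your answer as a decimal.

Δu = 1.
Sum = 1·[2.25 + 5.5 + 9.75 + 15 + 21.25 + 28.5 + 36.75] = 119.

119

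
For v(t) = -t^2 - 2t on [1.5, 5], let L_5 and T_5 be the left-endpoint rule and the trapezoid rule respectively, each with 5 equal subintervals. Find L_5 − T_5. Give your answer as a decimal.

10.4125

L_5 = -53.165.
T_5 = -63.5775.
L_5 − T_5 = 10.4125.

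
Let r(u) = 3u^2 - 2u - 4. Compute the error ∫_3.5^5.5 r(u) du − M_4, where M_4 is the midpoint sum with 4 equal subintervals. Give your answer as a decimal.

0.125

Exact integral: ∫_3.5^5.5 r(u) du = 97.5.
M_4 = 97.375.
Error = 97.5 − 97.375 = 0.125.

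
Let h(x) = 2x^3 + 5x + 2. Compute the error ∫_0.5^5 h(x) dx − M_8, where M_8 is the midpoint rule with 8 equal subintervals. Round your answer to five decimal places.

Exact integral: ∫_0.5^5 h(x) dx = 383.34375.
M_8 ≈ 381.3859863.
Error ≈ 383.34375 − 381.3859863 ≈ 1.95776.

1.95776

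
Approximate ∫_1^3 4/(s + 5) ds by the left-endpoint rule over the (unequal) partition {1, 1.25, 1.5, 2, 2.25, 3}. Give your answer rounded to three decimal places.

1.191

Subinterval widths: 0.25, 0.25, 0.5, 0.25, 0.75.
Left endpoints: 1, 1.25, 1.5, 2, 2.25.
f(1) = 2/3, f(1.25) = 0.64, f(1.5) = 8/13, f(2) = 4/7, f(2.25) = 16/29.
Sum = Σ Δs_i · f(s_i).
Sum ≈ 1.191.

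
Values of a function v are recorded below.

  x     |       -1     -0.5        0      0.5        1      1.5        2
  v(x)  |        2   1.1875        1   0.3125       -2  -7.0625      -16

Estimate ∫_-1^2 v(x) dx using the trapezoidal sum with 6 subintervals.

-6.78125

Δx = 0.5.
T_6 = (0.5/2)·[2 + 2·1.1875 + 2·1 + 2·0.3125 + 2·(-2) + 2·(-7.0625) + (-16)] = -6.78125.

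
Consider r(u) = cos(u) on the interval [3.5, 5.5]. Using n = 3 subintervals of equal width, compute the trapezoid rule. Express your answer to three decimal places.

-0.342

Δu = (5.5 − 3.5)/3 = 2/3.
r(3.5) ≈ -0.936, r(25/6) ≈ -0.519, r(29/6) ≈ 0.121, r(5.5) ≈ 0.709.
T_3 = (Δu/2)·[r(u_0) + 2r(u_1) + 2r(u_2) + r(u_3)].
Sum ≈ -0.342.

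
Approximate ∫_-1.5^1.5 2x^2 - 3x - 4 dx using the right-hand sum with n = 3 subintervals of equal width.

-11

Δx = (1.5 − (-1.5))/3 = 1.
Right endpoints: -0.5, 0.5, 1.5.
f(-0.5) = -2, f(0.5) = -5, f(1.5) = -4.
Sum = Δx · [f(-0.5) + f(0.5) + f(1.5)].
Sum = -11.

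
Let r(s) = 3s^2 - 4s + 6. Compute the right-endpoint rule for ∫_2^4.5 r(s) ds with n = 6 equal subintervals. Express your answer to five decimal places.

Δs = (4.5 − 2)/6 = 5/12.
Right endpoints: 29/12, 17/6, 3.25, 11/3, 49/12, 4.5.
r(29/12) = 665/48, r(17/6) = 18.75, r(3.25) = 24.6875, r(11/3) = 95/3, r(49/12) = 39.6875, r(4.5) = 48.75.
Sum = Δs · [r(29/12) + r(17/6) + r(3.25) + ...].
Sum ≈ 73.91493.

73.91493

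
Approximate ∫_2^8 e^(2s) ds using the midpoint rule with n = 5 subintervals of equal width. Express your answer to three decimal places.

Δs = (8 − 2)/5 = 1.2.
Midpoints: 2.6, 3.8, 5, 6.2, 7.4.
f(2.6) ≈ 181.272, f(3.8) ≈ 1998.196, f(5) ≈ 22026.466, f(6.2) ≈ 242801.617, f(7.4) ≈ 2676445.055.
Sum = Δs · [f(2.6) + f(3.8) + f(5) + f(6.2) + f(7.4)].
Sum ≈ 3532143.128.

3532143.128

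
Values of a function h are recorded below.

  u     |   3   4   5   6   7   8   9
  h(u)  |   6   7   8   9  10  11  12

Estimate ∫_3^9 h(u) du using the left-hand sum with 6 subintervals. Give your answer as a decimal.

Δu = 1.
Sum = 1·[6 + 7 + 8 + 9 + 10 + 11] = 51.

51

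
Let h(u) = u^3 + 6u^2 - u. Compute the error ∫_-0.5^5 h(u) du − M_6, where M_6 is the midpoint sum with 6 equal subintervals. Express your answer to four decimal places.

4.9104

Exact integral: ∫_-0.5^5 h(u) du = 394.109375.
M_6 ≈ 389.199002.
Error ≈ 394.109375 − 389.199002 ≈ 4.9104.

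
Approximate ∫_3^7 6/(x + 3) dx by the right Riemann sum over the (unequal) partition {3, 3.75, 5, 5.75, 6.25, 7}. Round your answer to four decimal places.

Subinterval widths: 0.75, 1.25, 0.75, 0.5, 0.75.
Right endpoints: 3.75, 5, 5.75, 6.25, 7.
f(3.75) = 8/9, f(5) = 0.75, f(5.75) = 24/35, f(6.25) = 24/37, f(7) = 0.6.
Sum = Σ Δx_i · f(x_i).
Sum ≈ 2.8928.

2.8928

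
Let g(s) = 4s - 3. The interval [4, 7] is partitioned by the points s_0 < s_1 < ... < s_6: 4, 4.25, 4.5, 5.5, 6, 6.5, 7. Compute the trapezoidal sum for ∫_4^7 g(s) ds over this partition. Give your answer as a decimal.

Subinterval widths: 0.25, 0.25, 1, 0.5, 0.5, 0.5.
g(4) = 13, g(4.25) = 14, g(4.5) = 15, g(5.5) = 19, g(6) = 21, g(6.5) = 23, g(7) = 25.
On each subinterval the trapezoid contributes (Δs_i/2)·[g(s_{i-1}) + g(s_i)].
Sum = 57.

57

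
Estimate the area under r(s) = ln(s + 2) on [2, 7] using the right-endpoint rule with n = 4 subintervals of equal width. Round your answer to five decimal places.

9.71868

Δs = (7 − 2)/4 = 1.25.
Right endpoints: 3.25, 4.5, 5.75, 7.
r(3.25) ≈ 1.65823, r(4.5) ≈ 1.87180, r(5.75) ≈ 2.04769, r(7) ≈ 2.19722.
Sum = Δs · [r(3.25) + r(4.5) + r(5.75) + r(7)].
Sum ≈ 9.71868.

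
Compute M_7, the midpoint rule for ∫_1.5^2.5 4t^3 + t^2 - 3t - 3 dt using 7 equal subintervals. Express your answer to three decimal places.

Δt = (2.5 − 1.5)/7 = 1/7.
Midpoints: 11/7, 12/7, 13/7, 2, 15/7, 16/7, 17/7.
f(11/7) = 3525/343, f(12/7) = 5127/343, f(13/7) = 7031/343, f(2) = 27, f(15/7) = 11841/343, f(16/7) = 14795/343, f(17/7) = 18147/343.
Sum = Δt · [f(11/7) + f(12/7) + f(13/7) + ...].
Sum ≈ 29.041.

29.041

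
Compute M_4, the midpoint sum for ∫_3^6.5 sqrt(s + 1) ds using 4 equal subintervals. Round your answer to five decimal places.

8.36188

Δs = (6.5 − 3)/4 = 0.875.
Midpoints: 3.4375, 4.3125, 5.1875, 6.0625.
f(3.4375) ≈ 2.10654, f(4.3125) ≈ 2.30489, f(5.1875) ≈ 2.48747, f(6.0625) ≈ 2.65754.
Sum = Δs · [f(3.4375) + f(4.3125) + f(5.1875) + f(6.0625)].
Sum ≈ 8.36188.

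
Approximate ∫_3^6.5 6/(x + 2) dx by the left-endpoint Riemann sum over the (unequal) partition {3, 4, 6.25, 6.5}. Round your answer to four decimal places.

Subinterval widths: 1, 2.25, 0.25.
Left endpoints: 3, 4, 6.25.
f(3) = 1.2, f(4) = 1, f(6.25) = 8/11.
Sum = Σ Δx_i · f(x_i).
Sum ≈ 3.6318.

3.6318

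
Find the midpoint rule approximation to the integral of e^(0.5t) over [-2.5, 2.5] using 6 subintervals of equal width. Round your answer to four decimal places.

6.3616

Δt = (2.5 − (-2.5))/6 = 5/6.
Midpoints: -25/12, -1.25, -5/12, 5/12, 1.25, 25/12.
f(-25/12) ≈ 0.3529, f(-1.25) ≈ 0.5353, f(-5/12) ≈ 0.8119, f(5/12) ≈ 1.2316, f(1.25) ≈ 1.8682, f(25/12) ≈ 2.8339.
Sum = Δt · [f(-25/12) + f(-1.25) + f(-5/12) + ...].
Sum ≈ 6.3616.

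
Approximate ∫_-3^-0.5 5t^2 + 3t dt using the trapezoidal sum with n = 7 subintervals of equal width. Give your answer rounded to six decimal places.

Δt = (-0.5 − (-3))/7 = 5/14.
f(-3) = 36, f(-37/14) = 5291/196, f(-16/7) = 944/49, f(-27/14) = 2511/196, f(-11/7) = 374/49, f(-17/14) = 731/196, f(-6/7) = 54/49, f(-0.5) = -0.25.
T_7 = (Δt/2)·[f(t_0) + 2f(t_1) + ... + 2f(t_{6}) + f(t_7)].
Sum ≈ 31.932398.

31.932398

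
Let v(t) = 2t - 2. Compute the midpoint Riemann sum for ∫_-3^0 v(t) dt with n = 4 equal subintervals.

-15

Δt = (0 − (-3))/4 = 0.75.
Midpoints: -2.625, -1.875, -1.125, -0.375.
v(-2.625) = -7.25, v(-1.875) = -5.75, v(-1.125) = -4.25, v(-0.375) = -2.75.
Sum = Δt · [v(-2.625) + v(-1.875) + v(-1.125) + v(-0.375)].
Sum = -15.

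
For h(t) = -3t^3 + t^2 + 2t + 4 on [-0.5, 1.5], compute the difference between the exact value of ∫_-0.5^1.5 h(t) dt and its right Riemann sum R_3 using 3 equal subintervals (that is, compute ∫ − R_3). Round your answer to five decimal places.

2.01852

Exact integral: ∫_-0.5^1.5 h(t) dt ≈ 7.4166667.
R_3 ≈ 5.3981481.
Error ≈ 7.4166667 − 5.3981481 ≈ 2.01852.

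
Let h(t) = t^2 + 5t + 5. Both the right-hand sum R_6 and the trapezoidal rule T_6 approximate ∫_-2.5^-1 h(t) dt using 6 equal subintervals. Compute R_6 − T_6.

R_6 = -0.453125.
T_6 = -0.734375.
R_6 − T_6 = 0.28125.

0.28125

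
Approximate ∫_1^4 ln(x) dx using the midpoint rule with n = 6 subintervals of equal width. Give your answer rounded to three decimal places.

2.553

Δx = (4 − 1)/6 = 0.5.
Midpoints: 1.25, 1.75, 2.25, 2.75, 3.25, 3.75.
f(1.25) ≈ 0.223, f(1.75) ≈ 0.560, f(2.25) ≈ 0.811, f(2.75) ≈ 1.012, f(3.25) ≈ 1.179, f(3.75) ≈ 1.322.
Sum = Δx · [f(1.25) + f(1.75) + f(2.25) + ...].
Sum ≈ 2.553.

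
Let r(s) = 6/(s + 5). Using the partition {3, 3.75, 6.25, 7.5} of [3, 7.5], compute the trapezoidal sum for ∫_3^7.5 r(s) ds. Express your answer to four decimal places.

2.6955

Subinterval widths: 0.75, 2.5, 1.25.
r(3) = 0.75, r(3.75) = 24/35, r(6.25) = 8/15, r(7.5) = 0.48.
On each subinterval the trapezoid contributes (Δs_i/2)·[r(s_{i-1}) + r(s_i)].
Sum ≈ 2.6955.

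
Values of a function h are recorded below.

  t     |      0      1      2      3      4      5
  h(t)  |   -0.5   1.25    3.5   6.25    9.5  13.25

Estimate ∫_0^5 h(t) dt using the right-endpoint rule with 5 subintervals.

Δt = 1.
Sum = 1·[1.25 + 3.5 + 6.25 + 9.5 + 13.25] = 33.75.

33.75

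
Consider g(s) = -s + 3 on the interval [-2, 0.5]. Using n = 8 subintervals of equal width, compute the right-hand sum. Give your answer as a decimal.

Δs = (0.5 − (-2))/8 = 0.3125.
Right endpoints: -1.6875, -1.375, -1.0625, -0.75, -0.4375, -0.125, 0.1875, 0.5.
g(-1.6875) = 4.6875, g(-1.375) = 4.375, g(-1.0625) = 4.0625, g(-0.75) = 3.75, g(-0.4375) = 3.4375, g(-0.125) = 3.125, g(0.1875) = 2.8125, g(0.5) = 2.5.
Sum = Δs · [g(-1.6875) + g(-1.375) + g(-1.0625) + ...].
Sum = 8.984375.

8.984375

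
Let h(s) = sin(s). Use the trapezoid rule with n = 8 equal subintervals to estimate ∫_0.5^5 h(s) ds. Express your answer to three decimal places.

Δs = (5 − 0.5)/8 = 0.5625.
h(0.5) ≈ 0.479, h(1.0625) ≈ 0.874, h(1.625) ≈ 0.999, h(2.1875) ≈ 0.816, h(2.75) ≈ 0.382, h(3.3125) ≈ -0.170, h(3.875) ≈ -0.669, h(4.4375) ≈ -0.962, h(5) ≈ -0.959.
T_8 = (Δs/2)·[h(s_0) + 2h(s_1) + ... + 2h(s_{7}) + h(s_8)].
Sum ≈ 0.578.

0.578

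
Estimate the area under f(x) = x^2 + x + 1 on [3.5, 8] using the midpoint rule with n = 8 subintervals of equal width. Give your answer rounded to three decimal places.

Δx = (8 − 3.5)/8 = 0.5625.
Midpoints: 3.78125, 4.34375, 4.90625, 5.46875, 6.03125, 6.59375, 7.15625, 7.71875.
f(3.78125) = 19537/1024, f(4.34375) = 24793/1024, f(4.90625) = 30697/1024, f(5.46875) = 37249/1024, f(6.03125) = 44449/1024, f(6.59375) = 52297/1024, f(7.15625) = 60793/1024, f(7.71875) = 69937/1024.
Sum = Δx · [f(3.78125) + f(4.34375) + f(4.90625) + ...].
Sum ≈ 186.631.

186.631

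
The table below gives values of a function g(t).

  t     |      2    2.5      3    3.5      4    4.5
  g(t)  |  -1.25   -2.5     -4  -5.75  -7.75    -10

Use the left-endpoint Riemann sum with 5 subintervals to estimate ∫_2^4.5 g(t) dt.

-10.625

Δt = 0.5.
Sum = 0.5·[(-1.25) + (-2.5) + (-4) + (-5.75) + (-7.75)] = -10.625.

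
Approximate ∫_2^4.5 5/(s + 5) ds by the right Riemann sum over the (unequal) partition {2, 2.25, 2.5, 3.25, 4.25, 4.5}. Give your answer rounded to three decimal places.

Subinterval widths: 0.25, 0.25, 0.75, 1, 0.25.
Right endpoints: 2.25, 2.5, 3.25, 4.25, 4.5.
f(2.25) = 20/29, f(2.5) = 2/3, f(3.25) = 20/33, f(4.25) = 20/37, f(4.5) = 10/19.
Sum = Σ Δs_i · f(s_i).
Sum ≈ 1.466.

1.466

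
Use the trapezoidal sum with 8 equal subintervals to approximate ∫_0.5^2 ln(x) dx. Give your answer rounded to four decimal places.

Δx = (2 − 0.5)/8 = 0.1875.
f(0.5) ≈ -0.6931, f(0.6875) ≈ -0.3747, f(0.875) ≈ -0.1335, f(1.0625) ≈ 0.0606, f(1.25) ≈ 0.2231, f(1.4375) ≈ 0.3629, f(1.625) ≈ 0.4855, f(1.8125) ≈ 0.5947, f(2) ≈ 0.6931.
T_8 = (Δx/2)·[f(x_0) + 2f(x_1) + ... + 2f(x_{7}) + f(x_8)].
Sum ≈ 0.2285.

0.2285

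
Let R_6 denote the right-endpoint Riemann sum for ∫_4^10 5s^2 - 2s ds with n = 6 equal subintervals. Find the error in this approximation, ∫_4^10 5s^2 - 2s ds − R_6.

-209

Exact integral: ∫_4^10 f(s) ds = 1476.
R_6 = 1685.
Error = 1476 − 1685 = -209.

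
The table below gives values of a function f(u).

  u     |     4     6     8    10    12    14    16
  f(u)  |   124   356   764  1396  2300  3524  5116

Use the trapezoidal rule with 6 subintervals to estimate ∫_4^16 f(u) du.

Δu = 2.
T_6 = (2/2)·[124 + 2·356 + 2·764 + 2·1396 + 2·2300 + 2·3524 + 5116] = 21920.

21920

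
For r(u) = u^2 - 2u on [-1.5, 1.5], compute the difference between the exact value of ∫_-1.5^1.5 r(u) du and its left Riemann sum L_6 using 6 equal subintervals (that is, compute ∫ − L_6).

Exact integral: ∫_-1.5^1.5 r(u) du = 2.25.
L_6 = 3.875.
Error = 2.25 − 3.875 = -1.625.

-1.625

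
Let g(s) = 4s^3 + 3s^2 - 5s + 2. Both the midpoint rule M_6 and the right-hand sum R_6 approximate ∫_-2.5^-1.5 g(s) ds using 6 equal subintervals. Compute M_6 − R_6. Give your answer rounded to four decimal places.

-2.5208

M_6 ≈ -9.701389.
R_6 ≈ -7.180556.
M_6 − R_6 ≈ -2.5208.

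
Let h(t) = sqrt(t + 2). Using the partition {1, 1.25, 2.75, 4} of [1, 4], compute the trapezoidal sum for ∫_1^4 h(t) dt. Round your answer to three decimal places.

6.322

Subinterval widths: 0.25, 1.5, 1.25.
h(1) ≈ 1.732, h(1.25) ≈ 1.803, h(2.75) ≈ 2.179, h(4) ≈ 2.449.
On each subinterval the trapezoid contributes (Δt_i/2)·[h(t_{i-1}) + h(t_i)].
Sum ≈ 6.322.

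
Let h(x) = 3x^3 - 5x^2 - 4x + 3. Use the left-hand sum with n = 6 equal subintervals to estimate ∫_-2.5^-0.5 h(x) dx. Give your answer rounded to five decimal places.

-49.18519

Δx = (-0.5 − (-2.5))/6 = 1/3.
Left endpoints: -2.5, -13/6, -11/6, -1.5, -7/6, -5/6.
h(-2.5) = -65.125, h(-13/6) = -3047/72, h(-11/6) = -599/24, h(-1.5) = -12.375, h(-7/6) = -281/72, h(-5/6) = 1.125.
Sum = Δx · [h(-2.5) + h(-13/6) + h(-11/6) + ...].
Sum ≈ -49.18519.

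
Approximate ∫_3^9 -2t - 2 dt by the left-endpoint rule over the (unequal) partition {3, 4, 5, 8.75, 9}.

Subinterval widths: 1, 1, 3.75, 0.25.
Left endpoints: 3, 4, 5, 8.75.
f(3) = -8, f(4) = -10, f(5) = -12, f(8.75) = -19.5.
Sum = Σ Δt_i · f(t_i).
Sum = -67.875.

-67.875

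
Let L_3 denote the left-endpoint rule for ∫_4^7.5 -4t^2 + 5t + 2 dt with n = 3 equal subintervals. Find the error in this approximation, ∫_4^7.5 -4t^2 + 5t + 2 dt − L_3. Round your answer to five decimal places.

Exact integral: ∫_4^7.5 f(t) dt ≈ -369.5416667.
L_3 ≈ -289.0092593.
Error ≈ -369.5416667 − (-289.0092593) ≈ -80.53241.

-80.53241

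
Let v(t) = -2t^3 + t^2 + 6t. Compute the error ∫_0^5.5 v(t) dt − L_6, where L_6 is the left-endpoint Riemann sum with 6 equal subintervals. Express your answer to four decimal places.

Exact integral: ∫_0^5.5 v(t) dt ≈ -311.322917.
L_6 ≈ -199.741030.
Error ≈ -311.322917 − (-199.741030) ≈ -111.5819.

-111.5819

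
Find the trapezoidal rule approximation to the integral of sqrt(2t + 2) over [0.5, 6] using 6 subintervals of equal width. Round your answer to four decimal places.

15.7075

Δt = (6 − 0.5)/6 = 11/12.
f(0.5) ≈ 1.7321, f(17/12) ≈ 2.1985, f(7/3) ≈ 2.5820, f(3.25) ≈ 2.9155, f(25/6) ≈ 3.2146, f(61/12) ≈ 3.4881, f(6) ≈ 3.7417.
T_6 = (Δt/2)·[f(t_0) + 2f(t_1) + ... + 2f(t_{5}) + f(t_6)].
Sum ≈ 15.7075.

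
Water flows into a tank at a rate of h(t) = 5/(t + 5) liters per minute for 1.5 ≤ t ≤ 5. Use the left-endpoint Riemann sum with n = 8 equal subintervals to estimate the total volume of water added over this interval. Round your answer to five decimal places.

2.21390

Δt = (5 − 1.5)/8 = 0.4375.
Left endpoints: 1.5, 1.9375, 2.375, 2.8125, 3.25, 3.6875, 4.125, 4.5625.
h(1.5) = 10/13, h(1.9375) = 80/111, h(2.375) = 40/59, h(2.8125) = 0.64, h(3.25) = 20/33, h(3.6875) = 80/139, h(4.125) = 40/73, h(4.5625) = 80/153.
Sum = Δt · [h(1.5) + h(1.9375) + h(2.375) + ...].
Sum ≈ 2.21390.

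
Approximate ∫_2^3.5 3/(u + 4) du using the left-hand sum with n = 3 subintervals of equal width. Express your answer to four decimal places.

Δu = (3.5 − 2)/3 = 0.5.
Left endpoints: 2, 2.5, 3.
f(2) = 0.5, f(2.5) = 6/13, f(3) = 3/7.
Sum = Δu · [f(2) + f(2.5) + f(3)].
Sum ≈ 0.6951.

0.6951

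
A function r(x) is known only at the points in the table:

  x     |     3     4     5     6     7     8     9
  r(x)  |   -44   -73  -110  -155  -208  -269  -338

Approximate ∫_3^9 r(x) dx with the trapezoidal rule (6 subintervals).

Δx = 1.
T_6 = (1/2)·[(-44) + 2·(-73) + 2·(-110) + 2·(-155) + 2·(-208) + 2·(-269) + (-338)] = -1006.

-1006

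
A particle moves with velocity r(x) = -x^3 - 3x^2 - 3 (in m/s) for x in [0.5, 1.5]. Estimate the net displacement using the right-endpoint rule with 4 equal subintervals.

-8.71875

Δx = (1.5 − 0.5)/4 = 0.25.
Right endpoints: 0.75, 1, 1.25, 1.5.
r(0.75) = -5.109375, r(1) = -7, r(1.25) = -9.640625, r(1.5) = -13.125.
Sum = Δx · [r(0.75) + r(1) + r(1.25) + r(1.5)].
Sum = -8.71875.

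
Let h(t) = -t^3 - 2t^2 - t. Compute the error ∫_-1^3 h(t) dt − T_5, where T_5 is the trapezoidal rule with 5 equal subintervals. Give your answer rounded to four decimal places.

Exact integral: ∫_-1^3 h(t) dt ≈ -42.666667.
T_5 = -44.8.
Error ≈ -42.666667 − (-44.8) ≈ 2.1333.

2.1333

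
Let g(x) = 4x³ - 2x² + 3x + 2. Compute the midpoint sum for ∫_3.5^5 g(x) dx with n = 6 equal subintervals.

Δx = (5 − 3.5)/6 = 0.25.
Midpoints: 3.625, 3.875, 4.125, 4.375, 4.625, 4.875.
g(3.625) = 177.1328125, g(3.875) = 216.3359375, g(4.125) = 261.1015625, g(4.375) = 311.8046875, g(4.625) = 368.8203125, g(4.875) = 432.5234375.
Sum = Δx · [g(3.625) + g(3.875) + g(4.125) + ...].
Sum = 441.9296875.

441.9296875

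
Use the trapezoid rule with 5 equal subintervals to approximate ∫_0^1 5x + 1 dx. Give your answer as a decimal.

3.5

Δx = (1 − 0)/5 = 0.2.
f(0) = 1, f(0.2) = 2, f(0.4) = 3, f(0.6) = 4, f(0.8) = 5, f(1) = 6.
T_5 = (Δx/2)·[f(x_0) + 2f(x_1) + ... + 2f(x_{4}) + f(x_5)].
Sum = 3.5.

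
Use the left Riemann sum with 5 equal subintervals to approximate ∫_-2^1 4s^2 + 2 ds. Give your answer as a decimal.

Δs = (1 − (-2))/5 = 0.6.
Left endpoints: -2, -1.4, -0.8, -0.2, 0.4.
f(-2) = 18, f(-1.4) = 9.84, f(-0.8) = 4.56, f(-0.2) = 2.16, f(0.4) = 2.64.
Sum = Δs · [f(-2) + f(-1.4) + f(-0.8) + f(-0.2) + f(0.4)].
Sum = 22.32.

22.32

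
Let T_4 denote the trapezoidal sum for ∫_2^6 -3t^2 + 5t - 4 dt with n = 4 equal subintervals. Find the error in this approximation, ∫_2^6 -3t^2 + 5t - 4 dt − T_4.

Exact integral: ∫_2^6 f(t) dt = -144.
T_4 = -146.
Error = -144 − (-146) = 2.

2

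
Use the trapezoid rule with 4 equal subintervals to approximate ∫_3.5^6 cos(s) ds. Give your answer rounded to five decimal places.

Δs = (6 − 3.5)/4 = 0.625.
f(3.5) ≈ -0.93646, f(4.125) ≈ -0.55419, f(4.75) ≈ 0.03760, f(5.375) ≈ 0.61518, f(6) ≈ 0.96017.
T_4 = (Δs/2)·[f(s_0) + 2f(s_1) + 2f(s_2) + 2f(s_3) + f(s_4)].
Sum ≈ 0.06903.

0.06903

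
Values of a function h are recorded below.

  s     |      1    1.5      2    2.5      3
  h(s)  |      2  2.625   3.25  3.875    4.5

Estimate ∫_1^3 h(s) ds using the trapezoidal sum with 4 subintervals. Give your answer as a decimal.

6.5

Δs = 0.5.
T_4 = (0.5/2)·[2 + 2·2.625 + 2·3.25 + 2·3.875 + 4.5] = 6.5.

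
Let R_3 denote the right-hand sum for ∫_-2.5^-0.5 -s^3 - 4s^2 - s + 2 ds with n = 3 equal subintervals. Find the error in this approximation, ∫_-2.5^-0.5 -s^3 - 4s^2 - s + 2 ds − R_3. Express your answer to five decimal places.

Exact integral: ∫_-2.5^-0.5 f(s) ds ≈ -3.9166667.
R_3 ≈ -1.6759259.
Error ≈ -3.9166667 − (-1.6759259) ≈ -2.24074.

-2.24074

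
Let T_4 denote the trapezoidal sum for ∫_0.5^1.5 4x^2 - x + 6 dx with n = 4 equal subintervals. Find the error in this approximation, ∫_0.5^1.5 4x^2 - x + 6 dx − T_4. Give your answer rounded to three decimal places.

-0.042

Exact integral: ∫_0.5^1.5 f(x) dx ≈ 9.33333.
T_4 = 9.375.
Error ≈ 9.33333 − 9.375 ≈ -0.042.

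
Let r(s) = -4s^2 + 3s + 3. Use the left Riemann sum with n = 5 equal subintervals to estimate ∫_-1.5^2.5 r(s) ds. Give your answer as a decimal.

-7.44

Δs = (2.5 − (-1.5))/5 = 0.8.
Left endpoints: -1.5, -0.7, 0.1, 0.9, 1.7.
r(-1.5) = -10.5, r(-0.7) = -1.06, r(0.1) = 3.26, r(0.9) = 2.46, r(1.7) = -3.46.
Sum = Δs · [r(-1.5) + r(-0.7) + r(0.1) + r(0.9) + r(1.7)].
Sum = -7.44.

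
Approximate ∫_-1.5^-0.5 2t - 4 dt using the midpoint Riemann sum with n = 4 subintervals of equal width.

-6

Δt = (-0.5 − (-1.5))/4 = 0.25.
Midpoints: -1.375, -1.125, -0.875, -0.625.
f(-1.375) = -6.75, f(-1.125) = -6.25, f(-0.875) = -5.75, f(-0.625) = -5.25.
Sum = Δt · [f(-1.375) + f(-1.125) + f(-0.875) + f(-0.625)].
Sum = -6.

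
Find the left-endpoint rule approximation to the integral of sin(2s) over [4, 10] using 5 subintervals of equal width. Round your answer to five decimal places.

-0.08329

Δs = (10 − 4)/5 = 1.2.
Left endpoints: 4, 5.2, 6.4, 7.6, 8.8.
f(4) ≈ 0.98936, f(5.2) ≈ -0.82783, f(6.4) ≈ 0.23151, f(7.6) ≈ 0.48640, f(8.8) ≈ -0.94884.
Sum = Δs · [f(4) + f(5.2) + f(6.4) + f(7.6) + f(8.8)].
Sum ≈ -0.08329.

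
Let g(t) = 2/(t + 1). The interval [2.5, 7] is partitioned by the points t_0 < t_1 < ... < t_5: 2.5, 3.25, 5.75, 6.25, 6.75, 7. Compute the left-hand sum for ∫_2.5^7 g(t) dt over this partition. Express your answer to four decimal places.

Subinterval widths: 0.75, 2.5, 0.5, 0.5, 0.25.
Left endpoints: 2.5, 3.25, 5.75, 6.25, 6.75.
g(2.5) = 4/7, g(3.25) = 8/17, g(5.75) = 8/27, g(6.25) = 8/29, g(6.75) = 8/31.
Sum = Σ Δt_i · g(t_i).
Sum ≈ 1.9556.

1.9556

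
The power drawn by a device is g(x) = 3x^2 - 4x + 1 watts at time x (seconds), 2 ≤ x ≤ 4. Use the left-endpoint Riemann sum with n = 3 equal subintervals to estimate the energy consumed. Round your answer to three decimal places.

25.111

Δx = (4 − 2)/3 = 2/3.
Left endpoints: 2, 8/3, 10/3.
g(2) = 5, g(8/3) = 35/3, g(10/3) = 21.
Sum = Δx · [g(2) + g(8/3) + g(10/3)].
Sum ≈ 25.111.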